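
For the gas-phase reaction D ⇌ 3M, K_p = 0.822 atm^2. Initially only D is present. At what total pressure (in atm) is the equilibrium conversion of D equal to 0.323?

Basis: 1 mol D initially; let X = conversion of D. Extent ξ = X.
Moles: n_D = 1 − X; n_M = 3X.
Total moles n_T = 1 + 2X.
K_p = p_M^3 / (p_D) with p_i = (n_i/n_T)·P.
At X = 0.323: the mole-fraction product g(X) = Π y_i^ν_i = 0.496. Since K_p = g(X)·P^{2}, P = (K_p/g)^(1/2) = (0.822/0.496)^(1/2) = 1.29 atm.

P = 1.29 atm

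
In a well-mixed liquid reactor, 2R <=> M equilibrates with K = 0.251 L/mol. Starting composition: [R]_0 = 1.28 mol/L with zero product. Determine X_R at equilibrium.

X = 0.308

Let X = conversion of R; extent ξ = 1.28X/2 mol/L.
Concentrations: [R] = 1.28 − 1.28X; [M] = 0.64X.
K = [M] / ([R]^2).
Solving K = 0.251 for X ∈ (0,1): X = 0.308.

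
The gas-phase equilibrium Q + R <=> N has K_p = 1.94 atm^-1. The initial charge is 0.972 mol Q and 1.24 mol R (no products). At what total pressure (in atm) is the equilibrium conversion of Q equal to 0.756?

Let X = conversion of Q (basis 0.972 mol Q); extent of reaction ξ = 0.972X.
Species balance: n_Q = 0.972 − 0.972X; n_R = 1.24 − 0.972X; n_N = 0.972X.
Summing: n_T = 2.21 − 0.972X.
K_p = p_N / (p_Q p_R) with p_i = (n_i/n_T)·P.
At X = 0.756: the mole-fraction product g(X) = Π y_i^ν_i = 9.06. Since K_p = g(X)·P^{-1}, P = (g/K_p)^(1/1) = (9.06/1.94)^(1/1) = 4.67 atm.

P = 4.67 atm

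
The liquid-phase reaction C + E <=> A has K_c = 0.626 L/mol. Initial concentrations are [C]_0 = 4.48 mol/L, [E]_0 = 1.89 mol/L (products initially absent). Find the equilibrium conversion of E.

Let X = conversion of E; extent ξ = 1.89·X mol/L.
Concentrations: [C] = 4.48 − 1.89X; [E] = 1.89 − 1.89X; [A] = 1.89X.
K_c = [A] / ([C] [E]).
This equals 0.626 at X = 0.668 (the root in 0 < X < 1).

X = 0.668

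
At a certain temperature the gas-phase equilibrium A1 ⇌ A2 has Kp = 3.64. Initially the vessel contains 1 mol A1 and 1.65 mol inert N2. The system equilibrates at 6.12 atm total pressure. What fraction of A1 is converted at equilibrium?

Let X = conversion of A1 (basis 1 mol A1); extent of reaction ξ = X.
Moles: n_A1 = 1 − X; n_A2 = X; n_I = 1.65 (inert).
Total moles n_T = 2.65 (Δν = 0, constant).
y_i = n_i/n_T, p_i = y_i·P. Kp = p_A2 / (p_A1).
Equating to 3.64 and solving on 0 < X < 1: X = 0.784.

X = 0.784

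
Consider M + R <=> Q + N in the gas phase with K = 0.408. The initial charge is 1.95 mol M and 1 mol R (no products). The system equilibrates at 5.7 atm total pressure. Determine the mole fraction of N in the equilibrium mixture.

Let X = conversion of R (basis 1 mol R); extent of reaction ξ = X.
Species balance: n_M = 1.95 − X; n_R = 1 − X; n_Q = X; n_N = X.
Since Δν = 0, n_T = 2.95 throughout.
y_i = n_i/n_T, p_i = y_i·P. K = p_Q p_N / (p_M p_R).
Setting this equal to 0.408 and taking the physical root (0 < X < 1) gives X = 0.525.
Then n_N = 0.525, n_T = 2.95, so y_N = 0.178.

y_N = 0.178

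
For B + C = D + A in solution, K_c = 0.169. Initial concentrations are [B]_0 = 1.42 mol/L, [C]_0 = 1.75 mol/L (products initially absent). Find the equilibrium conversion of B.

Let X = conversion of B; extent ξ = 1.42·X mol/L.
Concentrations: [B] = 1.42 − 1.42X; [C] = 1.75 − 1.42X; [D] = 1.42X; [A] = 1.42X.
K_c = [D] [A] / ([B] [C]).
Setting equal to 0.169 and solving for X on (0,1) gives X = 0.323.

X = 0.323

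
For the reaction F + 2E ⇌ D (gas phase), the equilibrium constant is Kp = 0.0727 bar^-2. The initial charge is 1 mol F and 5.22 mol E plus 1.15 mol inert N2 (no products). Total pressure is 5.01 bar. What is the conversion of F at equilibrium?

X = 0.449

Basis: 1 mol F initially; let X = conversion of F. Extent ξ = X.
Species balance: n_F = 1 − X; n_E = 5.22 − 2X; n_D = X; n_I = 1.15 (inert).
n_T = Σnᵢ = 7.37 − 2X.
Mole fractions y_i = n_i/n_T; Kp = p_D / (p_F p_E^2) with p_i = y_i·P.
Equating to 0.0727 bar^-2 and solving on 0 < X < 1: X = 0.449.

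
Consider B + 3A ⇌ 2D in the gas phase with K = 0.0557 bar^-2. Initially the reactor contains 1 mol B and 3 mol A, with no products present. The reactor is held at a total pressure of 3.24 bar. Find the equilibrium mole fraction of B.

y_B = 0.207

Take 1 mol B as basis and let X be its fractional conversion, so ξ = X.
Mole table: n_B = 1 − X; n_A = 3 − 3X; n_D = 2X.
n_T = Σnᵢ = 4 − 2X.
y_i = n_i/n_T, p_i = y_i·P. K = p_D^2 / (p_B p_A^3).
This yields a degree-4 equation in X; solving on (0,1), X = 0.292.
Then n_B = 0.708, n_T = 3.42, so y_B = 0.207.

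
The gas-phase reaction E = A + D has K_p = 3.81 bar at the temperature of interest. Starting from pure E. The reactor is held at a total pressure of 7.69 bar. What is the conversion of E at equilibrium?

Let X = conversion of E (basis 1 mol E); extent of reaction ξ = X.
At extent ξ: n_E = 1 − X; n_A = X; n_D = X.
n_T = Σnᵢ = 1 + X.
With p_i = (n_i/n_T)P, K_p = p_A p_D / (p_E).
This yields a degree-2 equation in X; solving on (0,1), X = 0.576.

X = 0.576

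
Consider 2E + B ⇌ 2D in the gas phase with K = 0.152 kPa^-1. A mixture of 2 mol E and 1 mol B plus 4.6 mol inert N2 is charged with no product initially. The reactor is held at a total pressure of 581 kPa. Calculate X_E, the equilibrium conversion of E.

Take 2 mol E as basis and let X be its fractional conversion, so ξ = X.
Mole table: n_E = 2 − 2X; n_B = 1 − X; n_D = 2X; n_I = 4.6 (inert).
n_T = Σnᵢ = 7.6 − X.
y_i = n_i/n_T, p_i = y_i·P. K = p_D^2 / (p_E^2 p_B).
Equating to 0.152 kPa^-1 and solving on 0 < X < 1: X = 0.672.

X = 0.672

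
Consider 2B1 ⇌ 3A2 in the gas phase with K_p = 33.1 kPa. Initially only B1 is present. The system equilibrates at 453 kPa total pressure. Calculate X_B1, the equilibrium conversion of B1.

X = 0.241

Basis: 1 mol B1 initially; let X = conversion of B1. Extent ξ = 0.5X.
Species balance: n_B1 = 1 − X; n_A2 = 1.5X.
Total moles n_T = 1 + 0.5X.
y_i = n_i/n_T, p_i = y_i·P. K_p = p_A2^3 / (p_B1^2).
This yields a degree-3 equation in X; solving on (0,1), X = 0.241.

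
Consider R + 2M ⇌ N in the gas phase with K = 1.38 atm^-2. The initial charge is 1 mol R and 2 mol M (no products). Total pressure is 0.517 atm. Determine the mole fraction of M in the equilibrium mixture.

Basis: 1 mol R initially; let X = conversion of R. Extent ξ = X.
Species balance: n_R = 1 − X; n_M = 2 − 2X; n_N = X.
Summing: n_T = 3 − 2X.
With p_i = (n_i/n_T)P, K = p_N / (p_R p_M^2).
Substituting and setting equal to 1.38 atm^-2 gives a polynomial in X; the root in (0,1) is X = 0.130.
Then n_M = 1.74, n_T = 2.74, so y_M = 0.635.

y_M = 0.635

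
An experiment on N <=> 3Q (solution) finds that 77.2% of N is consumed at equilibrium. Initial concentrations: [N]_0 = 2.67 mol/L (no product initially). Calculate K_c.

Let X = conversion of N.
Concentrations: [N] = 2.67 − 2.67X; [Q] = 8.01X.
At X = 0.772: [N] = 0.609, [Q] = 6.18.
K_c = [Q]^3 / ([N]) = 388 (mol/L)^2.

K_c = 388 (mol/L)^2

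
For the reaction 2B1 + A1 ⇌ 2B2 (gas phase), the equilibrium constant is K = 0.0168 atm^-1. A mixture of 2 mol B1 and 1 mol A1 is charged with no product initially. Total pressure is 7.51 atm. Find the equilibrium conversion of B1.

Let X = conversion of B1 (basis 2 mol B1); extent of reaction ξ = X.
Moles: n_B1 = 2 − 2X; n_A1 = 1 − X; n_B2 = 2X.
Summing: n_T = 3 − X.
Mole fractions y_i = n_i/n_T; K = p_B2^2 / (p_B1^2 p_A1) with p_i = y_i·P.
Equating to 0.0168 atm^-1 and solving on 0 < X < 1: X = 0.162.

X = 0.162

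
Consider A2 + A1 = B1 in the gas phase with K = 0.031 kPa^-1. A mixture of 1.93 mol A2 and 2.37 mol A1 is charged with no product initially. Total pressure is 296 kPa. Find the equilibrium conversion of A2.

Take 1.93 mol A2 as basis and let X be its fractional conversion, so ξ = 1.93X.
Species balance: n_A2 = 1.93 − 1.93X; n_A1 = 2.37 − 1.93X; n_B1 = 1.93X.
n_T = Σnᵢ = 4.3 − 1.93X.
y_i = n_i/n_T, p_i = y_i·P. K = p_B1 / (p_A2 p_A1).
This yields a degree-2 equation in X; solving on (0,1), X = 0.748.

X = 0.748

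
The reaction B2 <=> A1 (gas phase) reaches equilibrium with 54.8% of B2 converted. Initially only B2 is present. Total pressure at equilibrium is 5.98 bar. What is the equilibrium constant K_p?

K_p = 1.21

Let X = conversion of B2 (basis 1 mol B2); extent of reaction ξ = X.
Species balance: n_B2 = 1 − X; n_A1 = X.
Total moles n_T = 1 (Δν = 0, constant).
At X = 0.548: n_B2 = 0.452, n_A1 = 0.548, n_T = 1.
p_i = (n_i/n_T)·P. K_p = p_A1 / (p_B2) = 1.21.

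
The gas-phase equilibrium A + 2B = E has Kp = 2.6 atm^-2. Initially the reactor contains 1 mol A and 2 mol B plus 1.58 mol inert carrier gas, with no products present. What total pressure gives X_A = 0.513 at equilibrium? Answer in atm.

Basis: 1 mol A initially; let X = conversion of A. Extent ξ = X.
At extent ξ: n_A = 1 − X; n_B = 2 − 2X; n_E = X; n_I = 1.58 (inert).
n_T = Σnᵢ = 4.58 − 2X.
Kp = p_E / (p_A p_B^2) with p_i = (n_i/n_T)·P.
At X = 0.513: the mole-fraction product g(X) = Π y_i^ν_i = 14.03. Since Kp = g(X)·P^{-2}, P = (g/Kp)^(1/2) = (14.03/2.6)^(1/2) = 2.32 atm.

P = 2.32 atm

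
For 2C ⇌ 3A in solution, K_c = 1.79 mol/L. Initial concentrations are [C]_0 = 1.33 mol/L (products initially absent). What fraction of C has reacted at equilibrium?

Let X = conversion of C; extent ξ = 1.33X/2 mol/L.
Concentrations: [C] = 1.33 − 1.33X; [A] = 2X.
K_c = [A]^3 / ([C]^2).
Setting equal to 1.79 and solving for X on (0,1) gives X = 0.477.

X = 0.477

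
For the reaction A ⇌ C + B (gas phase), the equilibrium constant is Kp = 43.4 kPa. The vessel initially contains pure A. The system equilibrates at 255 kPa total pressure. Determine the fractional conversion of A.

Let X = conversion of A (basis 1 mol A); extent of reaction ξ = X.
Species balance: n_A = 1 − X; n_C = X; n_B = X.
n_T = Σnᵢ = 1 + X.
With p_i = (n_i/n_T)P, Kp = p_C p_B / (p_A).
This yields a degree-2 equation in X; solving on (0,1), X = 0.381.

X = 0.381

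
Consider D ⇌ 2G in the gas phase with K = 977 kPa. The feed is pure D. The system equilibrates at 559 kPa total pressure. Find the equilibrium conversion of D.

X = 0.551

Take 1 mol D as basis and let X be its fractional conversion, so ξ = X.
Moles: n_D = 1 − X; n_G = 2X.
Total moles n_T = 1 + X.
Mole fractions y_i = n_i/n_T; K = p_G^2 / (p_D) with p_i = y_i·P.
Setting this equal to 977 kPa and taking the physical root (0 < X < 1) gives X = 0.551.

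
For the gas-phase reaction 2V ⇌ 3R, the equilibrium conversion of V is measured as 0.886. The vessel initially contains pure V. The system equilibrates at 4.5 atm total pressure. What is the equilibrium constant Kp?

Take 1 mol V as basis and let X be its fractional conversion, so ξ = 0.5X.
At extent ξ: n_V = 1 − X; n_R = 1.5X.
Summing: n_T = 1 + 0.5X.
At X = 0.886: n_V = 0.114, n_R = 1.33, n_T = 1.44.
p_i = (n_i/n_T)·P. Kp = p_R^3 / (p_V^2) = 563 atm.

Kp = 563 atm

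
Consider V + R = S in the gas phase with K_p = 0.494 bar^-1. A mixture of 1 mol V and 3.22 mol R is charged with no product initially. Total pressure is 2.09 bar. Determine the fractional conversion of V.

Let X = conversion of V (basis 1 mol V); extent of reaction ξ = X.
At extent ξ: n_V = 1 − X; n_R = 3.22 − X; n_S = X.
Summing: n_T = 4.22 − X.
With p_i = (n_i/n_T)P, K_p = p_S / (p_V p_R).
Substituting and setting equal to 0.494 bar^-1 gives a polynomial in X; the root in (0,1) is X = 0.432.

X = 0.432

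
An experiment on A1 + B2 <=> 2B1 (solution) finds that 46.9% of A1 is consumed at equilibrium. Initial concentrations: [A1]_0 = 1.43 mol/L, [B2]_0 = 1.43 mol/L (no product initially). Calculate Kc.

Let X = conversion of A1.
Concentrations: [A1] = 1.43 − 1.43X; [B2] = 1.43 − 1.43X; [B1] = 2.86X.
At X = 0.469: [A1] = 0.759, [B2] = 0.759, [B1] = 1.34.
Kc = [B1]^2 / ([A1] [B2]) = 3.12.

Kc = 3.12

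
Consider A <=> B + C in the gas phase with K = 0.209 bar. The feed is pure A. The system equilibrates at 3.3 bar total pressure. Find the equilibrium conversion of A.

X = 0.244

Basis: 1 mol A initially; let X = conversion of A. Extent ξ = X.
Species balance: n_A = 1 − X; n_B = X; n_C = X.
Summing: n_T = 1 + X.
y_i = n_i/n_T, p_i = y_i·P. K = p_B p_C / (p_A).
Equating to 0.209 bar and solving on 0 < X < 1: X = 0.244.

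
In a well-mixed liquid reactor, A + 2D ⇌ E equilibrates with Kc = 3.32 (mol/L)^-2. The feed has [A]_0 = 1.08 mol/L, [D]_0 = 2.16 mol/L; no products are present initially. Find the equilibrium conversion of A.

Let X = conversion of A; extent ξ = 1.08·X mol/L.
Concentrations: [A] = 1.08 − 1.08X; [D] = 2.16 − 2.16X; [E] = 1.08X.
Kc = [E] / ([A] [D]^2).
Solving Kc = 3.32 for X ∈ (0,1): X = 0.652.

X = 0.652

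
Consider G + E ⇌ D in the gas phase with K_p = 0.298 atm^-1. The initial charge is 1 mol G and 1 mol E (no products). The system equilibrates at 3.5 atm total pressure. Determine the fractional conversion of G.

X = 0.300

Basis: 1 mol G initially; let X = conversion of G. Extent ξ = X.
Mole table: n_G = 1 − X; n_E = 1 − X; n_D = X.
n_T = Σnᵢ = 2 − X.
y_i = n_i/n_T, p_i = y_i·P. K_p = p_D / (p_G p_E).
Equating to 0.298 atm^-1 and solving on 0 < X < 1: X = 0.300.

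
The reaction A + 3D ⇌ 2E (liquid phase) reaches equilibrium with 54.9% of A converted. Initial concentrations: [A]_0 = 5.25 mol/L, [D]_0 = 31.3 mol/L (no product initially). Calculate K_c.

Let X = conversion of A.
Concentrations: [A] = 5.25 − 5.25X; [D] = 31.3 − 15.8X; [E] = 10.5X.
At X = 0.549: [A] = 2.37, [D] = 22.7, [E] = 5.76.
K_c = [E]^2 / ([A] [D]^3) = 0.00121 (mol/L)^-2.

K_c = 0.00121 (mol/L)^-2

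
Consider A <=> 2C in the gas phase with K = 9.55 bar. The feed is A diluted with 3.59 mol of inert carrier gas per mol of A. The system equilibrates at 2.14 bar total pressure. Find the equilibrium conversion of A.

X = 0.875

Basis: 1 mol A initially; let X = conversion of A. Extent ξ = X.
Species balance: n_A = 1 − X; n_C = 2X; n_I = 3.59 (inert).
Summing: n_T = 4.59 + X.
Mole fractions y_i = n_i/n_T; K = p_C^2 / (p_A) with p_i = y_i·P.
This yields a degree-2 equation in X; solving on (0,1), X = 0.875.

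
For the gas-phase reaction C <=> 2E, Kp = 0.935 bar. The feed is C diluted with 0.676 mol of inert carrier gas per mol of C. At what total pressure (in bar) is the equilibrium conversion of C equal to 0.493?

P = 1.06 bar

Let X = conversion of C (basis 1 mol C); extent of reaction ξ = X.
Mole table: n_C = 1 − X; n_E = 2X; n_I = 0.676 (inert).
n_T = Σnᵢ = 1.68 + X.
Kp = p_E^2 / (p_C) with p_i = (n_i/n_T)·P.
At X = 0.493: the mole-fraction product g(X) = Π y_i^ν_i = 0.8841. Since Kp = g(X)·P^{1}, P = (Kp/g)^(1/1) = (0.935/0.8841)^(1/1) = 1.06 bar.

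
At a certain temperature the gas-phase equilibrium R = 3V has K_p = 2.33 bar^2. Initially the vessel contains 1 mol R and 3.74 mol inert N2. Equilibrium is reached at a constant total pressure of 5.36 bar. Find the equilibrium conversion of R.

Take 1 mol R as basis and let X be its fractional conversion, so ξ = X.
Mole table: n_R = 1 − X; n_V = 3X; n_I = 3.74 (inert).
Total moles n_T = 4.74 + 2X.
Mole fractions y_i = n_i/n_T; K_p = p_V^3 / (p_R) with p_i = y_i·P.
Setting this equal to 2.33 bar^2 and taking the physical root (0 < X < 1) gives X = 0.383.

X = 0.383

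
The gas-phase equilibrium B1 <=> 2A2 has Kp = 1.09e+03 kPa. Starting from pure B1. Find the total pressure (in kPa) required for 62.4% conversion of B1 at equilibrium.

Take 1 mol B1 as basis and let X be its fractional conversion, so ξ = X.
Species balance: n_B1 = 1 − X; n_A2 = 2X.
Total moles n_T = 1 + X.
Kp = p_A2^2 / (p_B1) with p_i = (n_i/n_T)·P.
At X = 0.624: the mole-fraction product g(X) = Π y_i^ν_i = 2.551. Since Kp = g(X)·P^{1}, P = (Kp/g)^(1/1) = (1.09e+03/2.551)^(1/1) = 427 kPa.

P = 427 kPa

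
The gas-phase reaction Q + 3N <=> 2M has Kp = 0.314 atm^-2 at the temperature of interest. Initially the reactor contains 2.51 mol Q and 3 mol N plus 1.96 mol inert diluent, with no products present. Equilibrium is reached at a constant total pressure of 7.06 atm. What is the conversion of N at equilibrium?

X = 0.591

Let X = conversion of N (basis 3 mol N); extent of reaction ξ = X.
Species balance: n_Q = 2.51 − X; n_N = 3 − 3X; n_M = 2X; n_I = 1.96 (inert).
Summing: n_T = 7.47 − 2X.
Mole fractions y_i = n_i/n_T; Kp = p_M^2 / (p_Q p_N^3) with p_i = y_i·P.
Substituting and setting equal to 0.314 atm^-2 gives a polynomial in X; the root in (0,1) is X = 0.591.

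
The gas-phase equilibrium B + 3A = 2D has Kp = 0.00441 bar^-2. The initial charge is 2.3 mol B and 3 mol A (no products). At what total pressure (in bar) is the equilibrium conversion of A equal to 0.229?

P = 6.6 bar

Basis: 3 mol A initially; let X = conversion of A. Extent ξ = X.
At extent ξ: n_B = 2.3 − X; n_A = 3 − 3X; n_D = 2X.
Total moles n_T = 5.3 − 2X.
Kp = p_D^2 / (p_B p_A^3) with p_i = (n_i/n_T)·P.
At X = 0.229: the mole-fraction product g(X) = Π y_i^ν_i = 0.1919. Since Kp = g(X)·P^{-2}, P = (g/Kp)^(1/2) = (0.1919/0.00441)^(1/2) = 6.6 bar.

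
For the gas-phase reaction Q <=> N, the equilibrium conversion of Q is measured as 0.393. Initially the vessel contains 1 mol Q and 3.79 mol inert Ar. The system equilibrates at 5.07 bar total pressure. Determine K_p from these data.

Take 1 mol Q as basis and let X be its fractional conversion, so ξ = X.
Mole table: n_Q = 1 − X; n_N = X; n_I = 3.79 (inert).
Total moles n_T = 4.79 (Δν = 0, constant).
At X = 0.393: n_Q = 0.607, n_N = 0.393, n_T = 4.79.
p_i = (n_i/n_T)·P. K_p = p_N / (p_Q) = 0.647.

K_p = 0.647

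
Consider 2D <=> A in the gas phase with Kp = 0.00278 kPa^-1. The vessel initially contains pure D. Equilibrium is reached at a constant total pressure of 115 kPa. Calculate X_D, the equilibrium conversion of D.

Take 1 mol D as basis and let X be its fractional conversion, so ξ = 0.5X.
Species balance: n_D = 1 − X; n_A = 0.5X.
n_T = Σnᵢ = 1 − 0.5X.
With p_i = (n_i/n_T)P, Kp = p_A / (p_D^2).
This yields a degree-2 equation in X; solving on (0,1), X = 0.338.

X = 0.338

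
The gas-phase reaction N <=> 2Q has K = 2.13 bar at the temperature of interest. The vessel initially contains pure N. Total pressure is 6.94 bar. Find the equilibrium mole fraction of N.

y_N = 0.579

Let X = conversion of N (basis 1 mol N); extent of reaction ξ = X.
At extent ξ: n_N = 1 − X; n_Q = 2X.
n_T = Σnᵢ = 1 + X.
y_i = n_i/n_T, p_i = y_i·P. K = p_Q^2 / (p_N).
Setting this equal to 2.13 bar and taking the physical root (0 < X < 1) gives X = 0.267.
Then n_N = 0.733, n_T = 1.27, so y_N = 0.579.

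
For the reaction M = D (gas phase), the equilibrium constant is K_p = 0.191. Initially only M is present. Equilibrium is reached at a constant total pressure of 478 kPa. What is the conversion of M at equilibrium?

X = 0.160

Let X = conversion of M (basis 1 mol M); extent of reaction ξ = X.
Species balance: n_M = 1 − X; n_D = X.
Total moles n_T = 1 (Δν = 0, constant).
With p_i = (n_i/n_T)P, K_p = p_D / (p_M).
Setting this equal to 0.191 and taking the physical root (0 < X < 1) gives X = 0.160.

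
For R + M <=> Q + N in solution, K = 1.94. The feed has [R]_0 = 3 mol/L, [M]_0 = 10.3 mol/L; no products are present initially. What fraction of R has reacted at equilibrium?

Let X = conversion of R; extent ξ = 3·X mol/L.
Concentrations: [R] = 3 − 3X; [M] = 10.3 − 3X; [Q] = 3X; [N] = 3X.
K = [Q] [N] / ([R] [M]).
Setting equal to 1.94 and solving for X on (0,1) gives X = 0.854.

X = 0.854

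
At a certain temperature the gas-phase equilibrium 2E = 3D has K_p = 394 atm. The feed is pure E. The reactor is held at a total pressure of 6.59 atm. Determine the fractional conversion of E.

X = 0.845

Basis: 1 mol E initially; let X = conversion of E. Extent ξ = 0.5X.
Moles: n_E = 1 − X; n_D = 1.5X.
n_T = Σnᵢ = 1 + 0.5X.
y_i = n_i/n_T, p_i = y_i·P. K_p = p_D^3 / (p_E^2).
Equating to 394 atm and solving on 0 < X < 1: X = 0.845.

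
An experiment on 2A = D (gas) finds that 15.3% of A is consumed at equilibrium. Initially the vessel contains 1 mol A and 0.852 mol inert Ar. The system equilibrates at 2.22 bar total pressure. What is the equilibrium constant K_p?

Take 1 mol A as basis and let X be its fractional conversion, so ξ = 0.5X.
Species balance: n_A = 1 − X; n_D = 0.5X; n_I = 0.852 (inert).
Total moles n_T = 1.85 − 0.5X.
At X = 0.153: n_A = 0.847, n_D = 0.0765, n_T = 1.78.
p_i = (n_i/n_T)·P. K_p = p_D / (p_A^2) = 0.0853 bar^-1.

K_p = 0.0853 bar^-1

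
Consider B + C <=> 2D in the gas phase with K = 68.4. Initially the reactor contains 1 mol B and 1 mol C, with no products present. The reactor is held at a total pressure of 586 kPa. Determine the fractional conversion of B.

Basis: 1 mol B initially; let X = conversion of B. Extent ξ = X.
Species balance: n_B = 1 − X; n_C = 1 − X; n_D = 2X.
Since Δν = 0, n_T = 2 throughout.
Mole fractions y_i = n_i/n_T; K = p_D^2 / (p_B p_C) with p_i = y_i·P.
Substituting and setting equal to 68.4 gives a polynomial in X; the root in (0,1) is X = 0.805.

X = 0.805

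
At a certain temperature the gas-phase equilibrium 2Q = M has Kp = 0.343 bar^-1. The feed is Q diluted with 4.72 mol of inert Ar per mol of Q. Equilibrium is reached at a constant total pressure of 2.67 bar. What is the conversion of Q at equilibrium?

Let X = conversion of Q (basis 1 mol Q); extent of reaction ξ = 0.5X.
Moles: n_Q = 1 − X; n_M = 0.5X; n_I = 4.72 (inert).
n_T = Σnᵢ = 5.72 − 0.5X.
y_i = n_i/n_T, p_i = y_i·P. Kp = p_M / (p_Q^2).
Equating to 0.343 bar^-1 and solving on 0 < X < 1: X = 0.206.

X = 0.206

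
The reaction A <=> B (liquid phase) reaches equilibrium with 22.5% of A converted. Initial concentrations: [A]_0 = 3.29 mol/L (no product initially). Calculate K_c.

Let X = conversion of A.
Concentrations: [A] = 3.29 − 3.29X; [B] = 3.29X.
At X = 0.225: [A] = 2.55, [B] = 0.74.
K_c = [B] / ([A]) = 0.29.

K_c = 0.29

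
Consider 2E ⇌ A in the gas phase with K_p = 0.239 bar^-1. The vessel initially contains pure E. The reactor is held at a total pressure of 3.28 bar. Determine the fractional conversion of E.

Take 1 mol E as basis and let X be its fractional conversion, so ξ = 0.5X.
At extent ξ: n_E = 1 − X; n_A = 0.5X.
Total moles n_T = 1 − 0.5X.
With p_i = (n_i/n_T)P, K_p = p_A / (p_E^2).
Substituting and setting equal to 0.239 bar^-1 gives a polynomial in X; the root in (0,1) is X = 0.508.

X = 0.508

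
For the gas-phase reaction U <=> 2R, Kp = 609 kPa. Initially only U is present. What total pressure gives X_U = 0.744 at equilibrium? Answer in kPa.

Let X = conversion of U (basis 1 mol U); extent of reaction ξ = X.
Mole table: n_U = 1 − X; n_R = 2X.
Summing: n_T = 1 + X.
Kp = p_R^2 / (p_U) with p_i = (n_i/n_T)·P.
At X = 0.744: the mole-fraction product g(X) = Π y_i^ν_i = 4.959. Since Kp = g(X)·P^{1}, P = (Kp/g)^(1/1) = (609/4.959)^(1/1) = 123 kPa.

P = 123 kPa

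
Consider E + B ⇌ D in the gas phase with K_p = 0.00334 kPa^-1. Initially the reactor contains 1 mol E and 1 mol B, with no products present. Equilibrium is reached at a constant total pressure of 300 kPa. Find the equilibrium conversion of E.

X = 0.293

Let X = conversion of E (basis 1 mol E); extent of reaction ξ = X.
Species balance: n_E = 1 − X; n_B = 1 − X; n_D = X.
n_T = Σnᵢ = 2 − X.
With p_i = (n_i/n_T)P, K_p = p_D / (p_E p_B).
This yields a degree-2 equation in X; solving on (0,1), X = 0.293.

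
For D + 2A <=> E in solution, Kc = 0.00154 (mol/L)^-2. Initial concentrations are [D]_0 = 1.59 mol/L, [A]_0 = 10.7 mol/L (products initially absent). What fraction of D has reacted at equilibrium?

Let X = conversion of D; extent ξ = 1.59·X mol/L.
Concentrations: [D] = 1.59 − 1.59X; [A] = 10.7 − 3.18X; [E] = 1.59X.
Kc = [E] / ([D] [A]^2).
This equals 0.00154 at X = 0.139 (the root in 0 < X < 1).

X = 0.139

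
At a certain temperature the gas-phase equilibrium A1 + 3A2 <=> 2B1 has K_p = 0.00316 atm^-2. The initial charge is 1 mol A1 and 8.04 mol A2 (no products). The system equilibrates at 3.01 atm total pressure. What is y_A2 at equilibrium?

Let X = conversion of A1 (basis 1 mol A1); extent of reaction ξ = X.
Species balance: n_A1 = 1 − X; n_A2 = 8.04 − 3X; n_B1 = 2X.
Summing: n_T = 9.04 − 2X.
With p_i = (n_i/n_T)P, K_p = p_B1^2 / (p_A1 p_A2^3).
Setting this equal to 0.00316 atm^-2 and taking the physical root (0 < X < 1) gives X = 0.181.
Then n_A2 = 7.5, n_T = 8.68, so y_A2 = 0.864.

y_A2 = 0.864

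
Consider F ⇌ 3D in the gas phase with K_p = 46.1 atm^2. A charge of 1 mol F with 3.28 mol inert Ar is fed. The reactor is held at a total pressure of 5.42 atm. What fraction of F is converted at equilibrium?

X = 0.769

Take 1 mol F as basis and let X be its fractional conversion, so ξ = X.
At extent ξ: n_F = 1 − X; n_D = 3X; n_I = 3.28 (inert).
n_T = Σnᵢ = 4.28 + 2X.
Mole fractions y_i = n_i/n_T; K_p = p_D^3 / (p_F) with p_i = y_i·P.
Setting this equal to 46.1 atm^2 and taking the physical root (0 < X < 1) gives X = 0.769.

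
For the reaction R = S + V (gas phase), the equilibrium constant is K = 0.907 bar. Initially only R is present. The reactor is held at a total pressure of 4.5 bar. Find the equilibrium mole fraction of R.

y_R = 0.419

Let X = conversion of R (basis 1 mol R); extent of reaction ξ = X.
At extent ξ: n_R = 1 − X; n_S = X; n_V = X.
Total moles n_T = 1 + X.
With p_i = (n_i/n_T)P, K = p_S p_V / (p_R).
Setting this equal to 0.907 bar and taking the physical root (0 < X < 1) gives X = 0.410.
Then n_R = 0.59, n_T = 1.41, so y_R = 0.419.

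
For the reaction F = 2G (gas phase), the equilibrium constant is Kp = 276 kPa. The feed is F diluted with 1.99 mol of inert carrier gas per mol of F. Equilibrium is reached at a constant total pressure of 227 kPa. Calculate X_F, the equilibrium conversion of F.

X = 0.635

Let X = conversion of F (basis 1 mol F); extent of reaction ξ = X.
At extent ξ: n_F = 1 − X; n_G = 2X; n_I = 1.99 (inert).
n_T = Σnᵢ = 2.99 + X.
Mole fractions y_i = n_i/n_T; Kp = p_G^2 / (p_F) with p_i = y_i·P.
Equating to 276 kPa and solving on 0 < X < 1: X = 0.635.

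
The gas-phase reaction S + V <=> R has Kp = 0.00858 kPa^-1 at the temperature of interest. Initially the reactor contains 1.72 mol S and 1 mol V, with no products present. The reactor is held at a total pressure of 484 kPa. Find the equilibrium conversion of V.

Let X = conversion of V (basis 1 mol V); extent of reaction ξ = X.
Moles: n_S = 1.72 − X; n_V = 1 − X; n_R = X.
n_T = Σnᵢ = 2.72 − X.
With p_i = (n_i/n_T)P, Kp = p_R / (p_S p_V).
This yields a degree-2 equation in X; solving on (0,1), X = 0.679.

X = 0.679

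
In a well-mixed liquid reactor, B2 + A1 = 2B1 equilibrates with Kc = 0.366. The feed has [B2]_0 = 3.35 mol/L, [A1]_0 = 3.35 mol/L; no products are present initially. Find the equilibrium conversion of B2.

Let X = conversion of B2; extent ξ = 3.35·X mol/L.
Concentrations: [B2] = 3.35 − 3.35X; [A1] = 3.35 − 3.35X; [B1] = 6.7X.
Kc = [B1]^2 / ([B2] [A1]).
Equating to 0.366: the physical root is X = 0.232.

X = 0.232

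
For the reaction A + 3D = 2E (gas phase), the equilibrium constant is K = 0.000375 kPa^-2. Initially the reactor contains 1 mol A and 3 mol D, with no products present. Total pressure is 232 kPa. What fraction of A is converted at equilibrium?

Let X = conversion of A (basis 1 mol A); extent of reaction ξ = X.
Moles: n_A = 1 − X; n_D = 3 − 3X; n_E = 2X.
n_T = Σnᵢ = 4 − 2X.
Mole fractions y_i = n_i/n_T; K = p_E^2 / (p_A p_D^3) with p_i = y_i·P.
This yields a degree-4 equation in X; solving on (0,1), X = 0.618.

X = 0.618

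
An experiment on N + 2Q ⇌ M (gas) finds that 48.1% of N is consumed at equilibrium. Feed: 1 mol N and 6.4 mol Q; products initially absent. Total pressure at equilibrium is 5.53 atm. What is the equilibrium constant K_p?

Basis: 1 mol N initially; let X = conversion of N. Extent ξ = X.
Mole table: n_N = 1 − X; n_Q = 6.4 − 2X; n_M = X.
Total moles n_T = 7.4 − 2X.
At X = 0.481: n_N = 0.519, n_Q = 5.44, n_M = 0.481, n_T = 6.44.
p_i = (n_i/n_T)·P. K_p = p_M / (p_N p_Q^2) = 0.0425 atm^-2.

K_p = 0.0425 atm^-2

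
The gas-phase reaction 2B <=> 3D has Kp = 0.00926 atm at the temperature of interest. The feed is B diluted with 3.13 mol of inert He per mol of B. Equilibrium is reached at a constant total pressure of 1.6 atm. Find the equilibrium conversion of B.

X = 0.171

Let X = conversion of B (basis 1 mol B); extent of reaction ξ = 0.5X.
Moles: n_B = 1 − X; n_D = 1.5X; n_I = 3.13 (inert).
Summing: n_T = 4.13 + 0.5X.
Mole fractions y_i = n_i/n_T; Kp = p_D^3 / (p_B^2) with p_i = y_i·P.
Substituting and setting equal to 0.00926 atm gives a polynomial in X; the root in (0,1) is X = 0.171.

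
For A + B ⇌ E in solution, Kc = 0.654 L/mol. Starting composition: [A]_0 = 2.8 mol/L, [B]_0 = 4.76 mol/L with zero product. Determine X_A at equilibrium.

Let X = conversion of A; extent ξ = 2.8·X mol/L.
Concentrations: [A] = 2.8 − 2.8X; [B] = 4.76 − 2.8X; [E] = 2.8X.
Kc = [E] / ([A] [B]).
This equals 0.654 at X = 0.656 (the root in 0 < X < 1).

X = 0.656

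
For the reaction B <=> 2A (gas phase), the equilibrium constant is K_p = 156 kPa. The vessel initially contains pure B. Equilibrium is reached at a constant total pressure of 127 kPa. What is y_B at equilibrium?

Basis: 1 mol B initially; let X = conversion of B. Extent ξ = X.
Species balance: n_B = 1 − X; n_A = 2X.
n_T = Σnᵢ = 1 + X.
y_i = n_i/n_T, p_i = y_i·P. K_p = p_A^2 / (p_B).
Equating to 156 kPa and solving on 0 < X < 1: X = 0.485.
Then n_B = 0.515, n_T = 1.48, so y_B = 0.347.

y_B = 0.347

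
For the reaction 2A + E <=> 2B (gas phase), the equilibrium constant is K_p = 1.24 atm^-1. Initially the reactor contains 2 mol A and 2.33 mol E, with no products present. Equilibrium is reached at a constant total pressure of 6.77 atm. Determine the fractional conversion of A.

X = 0.661

Let X = conversion of A (basis 2 mol A); extent of reaction ξ = X.
At extent ξ: n_A = 2 − 2X; n_E = 2.33 − X; n_B = 2X.
n_T = Σnᵢ = 4.33 − X.
y_i = n_i/n_T, p_i = y_i·P. K_p = p_B^2 / (p_A^2 p_E).
Setting this equal to 1.24 atm^-1 and taking the physical root (0 < X < 1) gives X = 0.661.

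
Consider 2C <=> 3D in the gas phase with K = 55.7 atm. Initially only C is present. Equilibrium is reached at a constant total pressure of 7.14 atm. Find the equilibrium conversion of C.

Take 1 mol C as basis and let X be its fractional conversion, so ξ = 0.5X.
Species balance: n_C = 1 − X; n_D = 1.5X.
Total moles n_T = 1 + 0.5X.
With p_i = (n_i/n_T)P, K = p_D^3 / (p_C^2).
This yields a degree-3 equation in X; solving on (0,1), X = 0.681.

X = 0.681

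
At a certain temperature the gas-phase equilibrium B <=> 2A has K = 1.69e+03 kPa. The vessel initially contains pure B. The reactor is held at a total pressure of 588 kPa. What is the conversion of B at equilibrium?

X = 0.647

Take 1 mol B as basis and let X be its fractional conversion, so ξ = X.
At extent ξ: n_B = 1 − X; n_A = 2X.
Total moles n_T = 1 + X.
y_i = n_i/n_T, p_i = y_i·P. K = p_A^2 / (p_B).
This yields a degree-2 equation in X; solving on (0,1), X = 0.647.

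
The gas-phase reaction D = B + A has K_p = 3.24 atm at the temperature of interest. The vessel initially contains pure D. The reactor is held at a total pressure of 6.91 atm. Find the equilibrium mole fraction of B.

y_B = 0.361

Take 1 mol D as basis and let X be its fractional conversion, so ξ = X.
Species balance: n_D = 1 − X; n_B = X; n_A = X.
Total moles n_T = 1 + X.
Mole fractions y_i = n_i/n_T; K_p = p_B p_A / (p_D) with p_i = y_i·P.
Substituting and setting equal to 3.24 atm gives a polynomial in X; the root in (0,1) is X = 0.565.
Then n_B = 0.565, n_T = 1.56, so y_B = 0.361.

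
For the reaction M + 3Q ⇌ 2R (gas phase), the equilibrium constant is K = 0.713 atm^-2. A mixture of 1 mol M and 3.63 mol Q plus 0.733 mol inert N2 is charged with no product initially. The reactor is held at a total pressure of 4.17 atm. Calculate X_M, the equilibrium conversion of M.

X = 0.620

Let X = conversion of M (basis 1 mol M); extent of reaction ξ = X.
Moles: n_M = 1 − X; n_Q = 3.63 − 3X; n_R = 2X; n_I = 0.733 (inert).
Total moles n_T = 5.36 − 2X.
y_i = n_i/n_T, p_i = y_i·P. K = p_R^2 / (p_M p_Q^3).
Equating to 0.713 atm^-2 and solving on 0 < X < 1: X = 0.620.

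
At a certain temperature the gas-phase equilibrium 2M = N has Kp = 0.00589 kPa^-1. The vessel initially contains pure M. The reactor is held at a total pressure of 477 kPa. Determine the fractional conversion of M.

X = 0.714

Take 1 mol M as basis and let X be its fractional conversion, so ξ = 0.5X.
Mole table: n_M = 1 − X; n_N = 0.5X.
Total moles n_T = 1 − 0.5X.
Mole fractions y_i = n_i/n_T; Kp = p_N / (p_M^2) with p_i = y_i·P.
This yields a degree-2 equation in X; solving on (0,1), X = 0.714.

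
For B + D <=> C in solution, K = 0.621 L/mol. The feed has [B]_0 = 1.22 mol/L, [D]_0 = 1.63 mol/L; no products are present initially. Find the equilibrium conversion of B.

Let X = conversion of B; extent ξ = 1.22·X mol/L.
Concentrations: [B] = 1.22 − 1.22X; [D] = 1.63 − 1.22X; [C] = 1.22X.
K = [C] / ([B] [D]).
This equals 0.621 at X = 0.412 (the root in 0 < X < 1).

X = 0.412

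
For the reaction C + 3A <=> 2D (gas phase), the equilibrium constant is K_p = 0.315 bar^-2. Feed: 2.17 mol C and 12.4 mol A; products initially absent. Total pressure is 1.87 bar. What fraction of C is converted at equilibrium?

Take 2.17 mol C as basis and let X be its fractional conversion, so ξ = 2.17X.
At extent ξ: n_C = 2.17 − 2.17X; n_A = 12.4 − 6.51X; n_D = 4.34X.
Total moles n_T = 14.6 − 4.34X.
y_i = n_i/n_T, p_i = y_i·P. K_p = p_D^2 / (p_C p_A^3).
Equating to 0.315 bar^-2 and solving on 0 < X < 1: X = 0.531.

X = 0.531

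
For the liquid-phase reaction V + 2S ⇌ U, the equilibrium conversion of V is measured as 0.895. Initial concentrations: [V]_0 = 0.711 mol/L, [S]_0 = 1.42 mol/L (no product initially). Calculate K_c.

Let X = conversion of V.
Concentrations: [V] = 0.711 − 0.711X; [S] = 1.42 − 1.42X; [U] = 0.711X.
At X = 0.895: [V] = 0.0747, [S] = 0.147, [U] = 0.636.
K_c = [U] / ([V] [S]^2) = 393 (mol/L)^-2.

K_c = 393 (mol/L)^-2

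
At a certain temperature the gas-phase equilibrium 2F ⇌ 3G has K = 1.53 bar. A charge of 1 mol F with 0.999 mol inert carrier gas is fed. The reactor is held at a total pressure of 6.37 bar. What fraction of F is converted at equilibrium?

X = 0.388

Basis: 1 mol F initially; let X = conversion of F. Extent ξ = 0.5X.
At extent ξ: n_F = 1 − X; n_G = 1.5X; n_I = 0.999 (inert).
n_T = Σnᵢ = 2 + 0.5X.
With p_i = (n_i/n_T)P, K = p_G^3 / (p_F^2).
Setting this equal to 1.53 bar and taking the physical root (0 < X < 1) gives X = 0.388.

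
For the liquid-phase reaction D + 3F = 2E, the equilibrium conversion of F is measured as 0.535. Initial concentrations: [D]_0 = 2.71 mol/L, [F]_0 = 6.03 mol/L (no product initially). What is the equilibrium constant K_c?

K_c = 0.128 (mol/L)^-2

Let X = conversion of F.
Concentrations: [D] = 2.71 − 2.01X; [F] = 6.03 − 6.03X; [E] = 4.02X.
At X = 0.535: [D] = 1.63, [F] = 2.8, [E] = 2.15.
K_c = [E]^2 / ([D] [F]^3) = 0.128 (mol/L)^-2.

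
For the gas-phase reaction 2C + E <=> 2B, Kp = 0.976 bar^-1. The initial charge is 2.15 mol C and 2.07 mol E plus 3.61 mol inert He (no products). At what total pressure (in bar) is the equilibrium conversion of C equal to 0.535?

P = 6.58 bar

Let X = conversion of C (basis 2.15 mol C); extent of reaction ξ = 1.07X.
At extent ξ: n_C = 2.15 − 2.15X; n_E = 2.07 − 1.07X; n_B = 2.15X; n_I = 3.61 (inert).
Total moles n_T = 7.83 − 1.07X.
Kp = p_B^2 / (p_C^2 p_E) with p_i = (n_i/n_T)·P.
At X = 0.535: the mole-fraction product g(X) = Π y_i^ν_i = 6.424. Since Kp = g(X)·P^{-1}, P = (g/Kp)^(1/1) = (6.424/0.976)^(1/1) = 6.58 bar.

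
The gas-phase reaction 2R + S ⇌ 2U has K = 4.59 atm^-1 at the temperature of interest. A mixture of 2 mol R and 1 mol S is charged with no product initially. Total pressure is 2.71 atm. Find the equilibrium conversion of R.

X = 0.592

Let X = conversion of R (basis 2 mol R); extent of reaction ξ = X.
Species balance: n_R = 2 − 2X; n_S = 1 − X; n_U = 2X.
Summing: n_T = 3 − X.
Mole fractions y_i = n_i/n_T; K = p_U^2 / (p_R^2 p_S) with p_i = y_i·P.
This yields a degree-3 equation in X; solving on (0,1), X = 0.592.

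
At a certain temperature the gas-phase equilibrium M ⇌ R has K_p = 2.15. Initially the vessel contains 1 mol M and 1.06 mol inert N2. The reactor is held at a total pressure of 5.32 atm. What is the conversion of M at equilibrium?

Let X = conversion of M (basis 1 mol M); extent of reaction ξ = X.
At extent ξ: n_M = 1 − X; n_R = X; n_I = 1.06 (inert).
Total moles n_T = 2.06 (Δν = 0, constant).
y_i = n_i/n_T, p_i = y_i·P. K_p = p_R / (p_M).
Equating to 2.15 and solving on 0 < X < 1: X = 0.683.

X = 0.683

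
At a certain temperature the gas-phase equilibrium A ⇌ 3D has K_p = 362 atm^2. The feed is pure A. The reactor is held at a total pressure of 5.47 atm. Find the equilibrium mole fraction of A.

y_A = 0.067

Let X = conversion of A (basis 1 mol A); extent of reaction ξ = X.
Moles: n_A = 1 − X; n_D = 3X.
n_T = Σnᵢ = 1 + 2X.
With p_i = (n_i/n_T)P, K_p = p_D^3 / (p_A).
Setting this equal to 362 atm^2 and taking the physical root (0 < X < 1) gives X = 0.823.
Then n_A = 0.177, n_T = 2.65, so y_A = 0.067.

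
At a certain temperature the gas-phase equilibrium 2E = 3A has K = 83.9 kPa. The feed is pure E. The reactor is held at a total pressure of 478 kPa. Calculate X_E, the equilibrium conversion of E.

X = 0.307

Basis: 1 mol E initially; let X = conversion of E. Extent ξ = 0.5X.
Species balance: n_E = 1 − X; n_A = 1.5X.
Total moles n_T = 1 + 0.5X.
With p_i = (n_i/n_T)P, K = p_A^3 / (p_E^2).
Substituting and setting equal to 83.9 kPa gives a polynomial in X; the root in (0,1) is X = 0.307.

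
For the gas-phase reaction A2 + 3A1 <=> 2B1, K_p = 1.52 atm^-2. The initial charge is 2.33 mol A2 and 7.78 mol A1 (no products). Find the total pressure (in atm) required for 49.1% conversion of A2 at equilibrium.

P = 1.47 atm

Basis: 2.33 mol A2 initially; let X = conversion of A2. Extent ξ = 2.33X.
Moles: n_A2 = 2.33 − 2.33X; n_A1 = 7.78 − 6.99X; n_B1 = 4.66X.
n_T = Σnᵢ = 10.1 − 4.66X.
K_p = p_B1^2 / (p_A2 p_A1^3) with p_i = (n_i/n_T)·P.
At X = 0.491: the mole-fraction product g(X) = Π y_i^ν_i = 3.286. Since K_p = g(X)·P^{-2}, P = (g/K_p)^(1/2) = (3.286/1.52)^(1/2) = 1.47 atm.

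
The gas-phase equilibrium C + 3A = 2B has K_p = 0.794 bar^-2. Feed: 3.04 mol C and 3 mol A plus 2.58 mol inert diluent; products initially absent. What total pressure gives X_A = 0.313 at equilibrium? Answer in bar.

P = 1.15 bar

Basis: 3 mol A initially; let X = conversion of A. Extent ξ = X.
Moles: n_C = 3.04 − X; n_A = 3 − 3X; n_B = 2X; n_I = 2.58 (inert).
Summing: n_T = 8.62 − 2X.
K_p = p_B^2 / (p_C p_A^3) with p_i = (n_i/n_T)·P.
At X = 0.313: the mole-fraction product g(X) = Π y_i^ν_i = 1.049. Since K_p = g(X)·P^{-2}, P = (g/K_p)^(1/2) = (1.049/0.794)^(1/2) = 1.15 bar.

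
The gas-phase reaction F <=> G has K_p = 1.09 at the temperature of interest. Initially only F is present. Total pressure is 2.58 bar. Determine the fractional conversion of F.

X = 0.522

Basis: 1 mol F initially; let X = conversion of F. Extent ξ = X.
Mole table: n_F = 1 − X; n_G = X.
n_T stays at 1 (no change in mole number).
y_i = n_i/n_T, p_i = y_i·P. K_p = p_G / (p_F).
Setting this equal to 1.09 and taking the physical root (0 < X < 1) gives X = 0.522.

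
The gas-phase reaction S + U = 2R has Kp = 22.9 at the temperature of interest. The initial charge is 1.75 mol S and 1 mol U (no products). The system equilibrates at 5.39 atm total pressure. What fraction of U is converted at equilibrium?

X = 0.857

Let X = conversion of U (basis 1 mol U); extent of reaction ξ = X.
At extent ξ: n_S = 1.75 − X; n_U = 1 − X; n_R = 2X.
Since Δν = 0, n_T = 2.75 throughout.
With p_i = (n_i/n_T)P, Kp = p_R^2 / (p_S p_U).
Setting this equal to 22.9 and taking the physical root (0 < X < 1) gives X = 0.857.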